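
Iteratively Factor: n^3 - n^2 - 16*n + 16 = (n - 4)*(n^2 + 3*n - 4) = (n - 4)*(n - 1)*(n + 4)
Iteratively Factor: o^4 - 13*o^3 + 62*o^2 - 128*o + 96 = (o - 4)*(o^3 - 9*o^2 + 26*o - 24) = (o - 4)*(o - 3)*(o^2 - 6*o + 8) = (o - 4)^2*(o - 3)*(o - 2)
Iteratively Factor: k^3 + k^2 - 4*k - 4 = (k + 2)*(k^2 - k - 2) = (k - 2)*(k + 2)*(k + 1)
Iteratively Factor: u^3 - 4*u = (u)*(u^2 - 4) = u*(u - 2)*(u + 2)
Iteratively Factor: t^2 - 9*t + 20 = (t - 4)*(t - 5)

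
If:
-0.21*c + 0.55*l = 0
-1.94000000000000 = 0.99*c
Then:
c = -1.96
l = -0.75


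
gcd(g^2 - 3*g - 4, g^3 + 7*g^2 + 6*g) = g + 1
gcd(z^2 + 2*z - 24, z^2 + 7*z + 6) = z + 6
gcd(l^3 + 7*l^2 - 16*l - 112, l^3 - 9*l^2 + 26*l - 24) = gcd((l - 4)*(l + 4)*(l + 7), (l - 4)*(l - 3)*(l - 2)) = l - 4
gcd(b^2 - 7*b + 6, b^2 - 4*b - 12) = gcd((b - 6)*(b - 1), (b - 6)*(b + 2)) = b - 6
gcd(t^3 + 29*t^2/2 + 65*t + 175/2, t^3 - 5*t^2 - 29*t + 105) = t + 5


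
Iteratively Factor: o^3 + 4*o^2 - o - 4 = (o - 1)*(o^2 + 5*o + 4) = (o - 1)*(o + 4)*(o + 1)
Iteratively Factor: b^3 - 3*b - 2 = (b - 2)*(b^2 + 2*b + 1) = (b - 2)*(b + 1)*(b + 1)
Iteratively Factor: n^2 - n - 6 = (n - 3)*(n + 2)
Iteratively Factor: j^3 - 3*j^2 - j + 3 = (j - 1)*(j^2 - 2*j - 3) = (j - 1)*(j + 1)*(j - 3)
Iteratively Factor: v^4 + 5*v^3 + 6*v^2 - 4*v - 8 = (v + 2)*(v^3 + 3*v^2 - 4) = (v - 1)*(v + 2)*(v^2 + 4*v + 4) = (v - 1)*(v + 2)^2*(v + 2)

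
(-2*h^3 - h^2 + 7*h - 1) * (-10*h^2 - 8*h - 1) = 20*h^5 + 26*h^4 - 60*h^3 - 45*h^2 + h + 1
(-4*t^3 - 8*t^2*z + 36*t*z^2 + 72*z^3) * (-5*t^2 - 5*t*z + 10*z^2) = 20*t^5 + 60*t^4*z - 180*t^3*z^2 - 620*t^2*z^3 + 720*z^5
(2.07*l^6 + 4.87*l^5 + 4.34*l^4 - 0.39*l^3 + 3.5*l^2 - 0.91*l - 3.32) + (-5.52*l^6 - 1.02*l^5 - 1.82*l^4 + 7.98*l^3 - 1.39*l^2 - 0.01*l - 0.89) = -3.45*l^6 + 3.85*l^5 + 2.52*l^4 + 7.59*l^3 + 2.11*l^2 - 0.92*l - 4.21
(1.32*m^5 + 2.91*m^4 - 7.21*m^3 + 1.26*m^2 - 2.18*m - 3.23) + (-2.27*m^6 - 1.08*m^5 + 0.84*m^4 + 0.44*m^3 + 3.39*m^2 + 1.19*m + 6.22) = -2.27*m^6 + 0.24*m^5 + 3.75*m^4 - 6.77*m^3 + 4.65*m^2 - 0.99*m + 2.99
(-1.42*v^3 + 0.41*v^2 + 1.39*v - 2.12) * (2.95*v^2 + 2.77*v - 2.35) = -4.189*v^5 - 2.7239*v^4 + 8.5732*v^3 - 3.3672*v^2 - 9.1389*v + 4.982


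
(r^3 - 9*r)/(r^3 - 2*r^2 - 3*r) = (r + 3)/(r + 1)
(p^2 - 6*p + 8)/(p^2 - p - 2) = (p - 4)/(p + 1)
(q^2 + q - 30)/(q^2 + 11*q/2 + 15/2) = 2*(q^2 + q - 30)/(2*q^2 + 11*q + 15)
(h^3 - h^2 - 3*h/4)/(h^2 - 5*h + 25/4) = h*(4*h^2 - 4*h - 3)/(4*h^2 - 20*h + 25)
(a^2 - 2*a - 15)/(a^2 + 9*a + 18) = (a - 5)/(a + 6)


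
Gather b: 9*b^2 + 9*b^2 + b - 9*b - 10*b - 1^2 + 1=18*b^2 - 18*b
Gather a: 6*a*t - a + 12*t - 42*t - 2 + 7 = a*(6*t - 1) - 30*t + 5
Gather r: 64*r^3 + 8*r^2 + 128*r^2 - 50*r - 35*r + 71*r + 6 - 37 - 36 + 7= 64*r^3 + 136*r^2 - 14*r - 60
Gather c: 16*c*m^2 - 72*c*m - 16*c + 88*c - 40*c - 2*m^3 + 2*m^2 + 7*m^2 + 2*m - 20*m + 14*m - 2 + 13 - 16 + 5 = c*(16*m^2 - 72*m + 32) - 2*m^3 + 9*m^2 - 4*m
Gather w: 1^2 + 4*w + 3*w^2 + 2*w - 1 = 3*w^2 + 6*w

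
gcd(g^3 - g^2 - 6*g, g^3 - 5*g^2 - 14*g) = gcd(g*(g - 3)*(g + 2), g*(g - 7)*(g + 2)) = g^2 + 2*g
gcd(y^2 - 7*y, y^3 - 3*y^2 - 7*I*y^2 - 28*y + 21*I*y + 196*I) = y - 7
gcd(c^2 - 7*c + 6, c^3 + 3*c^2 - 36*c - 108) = c - 6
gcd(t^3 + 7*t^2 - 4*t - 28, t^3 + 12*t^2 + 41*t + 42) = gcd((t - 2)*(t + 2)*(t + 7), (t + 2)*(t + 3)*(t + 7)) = t^2 + 9*t + 14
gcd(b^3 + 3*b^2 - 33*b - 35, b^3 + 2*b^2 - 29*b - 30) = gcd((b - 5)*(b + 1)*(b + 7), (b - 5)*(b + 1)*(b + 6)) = b^2 - 4*b - 5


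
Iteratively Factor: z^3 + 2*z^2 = (z)*(z^2 + 2*z) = z*(z + 2)*(z)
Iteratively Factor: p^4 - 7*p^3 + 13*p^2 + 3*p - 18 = (p + 1)*(p^3 - 8*p^2 + 21*p - 18) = (p - 2)*(p + 1)*(p^2 - 6*p + 9) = (p - 3)*(p - 2)*(p + 1)*(p - 3)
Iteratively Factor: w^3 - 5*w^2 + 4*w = (w - 1)*(w^2 - 4*w) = w*(w - 1)*(w - 4)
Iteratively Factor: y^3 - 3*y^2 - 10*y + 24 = (y + 3)*(y^2 - 6*y + 8) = (y - 4)*(y + 3)*(y - 2)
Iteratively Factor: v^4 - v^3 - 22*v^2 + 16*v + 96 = (v + 4)*(v^3 - 5*v^2 - 2*v + 24) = (v - 4)*(v + 4)*(v^2 - v - 6) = (v - 4)*(v - 3)*(v + 4)*(v + 2)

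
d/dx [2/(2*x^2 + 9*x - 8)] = 2*(-4*x - 9)/(2*x^2 + 9*x - 8)^2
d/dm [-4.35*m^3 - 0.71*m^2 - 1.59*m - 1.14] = -13.05*m^2 - 1.42*m - 1.59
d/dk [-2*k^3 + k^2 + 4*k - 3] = -6*k^2 + 2*k + 4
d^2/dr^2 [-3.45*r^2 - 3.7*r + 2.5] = -6.90000000000000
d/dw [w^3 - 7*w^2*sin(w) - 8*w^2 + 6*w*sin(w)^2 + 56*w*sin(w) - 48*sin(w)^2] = -7*w^2*cos(w) + 3*w^2 - 14*w*sin(w) + 6*w*sin(2*w) + 56*w*cos(w) - 16*w + 6*sin(w)^2 + 56*sin(w) - 48*sin(2*w)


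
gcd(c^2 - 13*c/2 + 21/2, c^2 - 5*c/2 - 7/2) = c - 7/2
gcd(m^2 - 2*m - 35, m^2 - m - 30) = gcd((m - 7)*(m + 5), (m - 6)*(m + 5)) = m + 5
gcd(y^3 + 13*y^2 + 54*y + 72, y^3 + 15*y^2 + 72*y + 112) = y + 4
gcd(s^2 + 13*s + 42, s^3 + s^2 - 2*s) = 1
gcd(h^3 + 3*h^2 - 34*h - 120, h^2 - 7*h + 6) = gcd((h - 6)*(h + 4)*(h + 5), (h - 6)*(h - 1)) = h - 6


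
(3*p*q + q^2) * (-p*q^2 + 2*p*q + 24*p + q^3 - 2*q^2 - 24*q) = -3*p^2*q^3 + 6*p^2*q^2 + 72*p^2*q + 2*p*q^4 - 4*p*q^3 - 48*p*q^2 + q^5 - 2*q^4 - 24*q^3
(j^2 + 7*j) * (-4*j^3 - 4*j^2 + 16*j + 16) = -4*j^5 - 32*j^4 - 12*j^3 + 128*j^2 + 112*j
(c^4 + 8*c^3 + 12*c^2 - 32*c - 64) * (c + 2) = c^5 + 10*c^4 + 28*c^3 - 8*c^2 - 128*c - 128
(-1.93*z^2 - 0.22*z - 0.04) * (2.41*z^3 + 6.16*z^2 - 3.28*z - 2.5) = -4.6513*z^5 - 12.419*z^4 + 4.8788*z^3 + 5.3002*z^2 + 0.6812*z + 0.1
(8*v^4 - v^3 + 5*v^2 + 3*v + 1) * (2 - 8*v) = -64*v^5 + 24*v^4 - 42*v^3 - 14*v^2 - 2*v + 2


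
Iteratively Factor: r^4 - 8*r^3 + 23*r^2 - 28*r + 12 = (r - 2)*(r^3 - 6*r^2 + 11*r - 6) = (r - 2)^2*(r^2 - 4*r + 3) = (r - 3)*(r - 2)^2*(r - 1)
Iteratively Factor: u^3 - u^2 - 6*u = (u - 3)*(u^2 + 2*u) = u*(u - 3)*(u + 2)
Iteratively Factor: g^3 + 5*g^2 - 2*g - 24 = (g + 4)*(g^2 + g - 6) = (g + 3)*(g + 4)*(g - 2)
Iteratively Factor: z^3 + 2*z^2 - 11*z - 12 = (z - 3)*(z^2 + 5*z + 4) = (z - 3)*(z + 4)*(z + 1)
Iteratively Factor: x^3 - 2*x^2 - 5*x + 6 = (x + 2)*(x^2 - 4*x + 3) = (x - 1)*(x + 2)*(x - 3)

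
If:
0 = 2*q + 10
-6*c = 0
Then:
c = 0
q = -5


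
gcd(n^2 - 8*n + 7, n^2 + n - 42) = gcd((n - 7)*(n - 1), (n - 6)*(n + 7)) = 1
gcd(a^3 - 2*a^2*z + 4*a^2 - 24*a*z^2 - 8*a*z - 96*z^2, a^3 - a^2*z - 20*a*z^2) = a + 4*z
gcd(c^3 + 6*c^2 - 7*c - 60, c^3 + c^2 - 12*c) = c^2 + c - 12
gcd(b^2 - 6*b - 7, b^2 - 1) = b + 1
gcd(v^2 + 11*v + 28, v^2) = 1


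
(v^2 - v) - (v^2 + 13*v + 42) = -14*v - 42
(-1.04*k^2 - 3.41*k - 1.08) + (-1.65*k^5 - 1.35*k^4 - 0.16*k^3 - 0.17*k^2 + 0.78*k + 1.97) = -1.65*k^5 - 1.35*k^4 - 0.16*k^3 - 1.21*k^2 - 2.63*k + 0.89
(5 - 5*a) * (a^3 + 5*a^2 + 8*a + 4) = -5*a^4 - 20*a^3 - 15*a^2 + 20*a + 20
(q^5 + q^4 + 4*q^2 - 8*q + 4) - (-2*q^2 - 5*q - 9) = q^5 + q^4 + 6*q^2 - 3*q + 13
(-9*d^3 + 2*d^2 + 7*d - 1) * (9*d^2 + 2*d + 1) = -81*d^5 + 58*d^3 + 7*d^2 + 5*d - 1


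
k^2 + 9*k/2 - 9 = (k - 3/2)*(k + 6)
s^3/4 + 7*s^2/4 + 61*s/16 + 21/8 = (s/4 + 1/2)*(s + 3/2)*(s + 7/2)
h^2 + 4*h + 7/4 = (h + 1/2)*(h + 7/2)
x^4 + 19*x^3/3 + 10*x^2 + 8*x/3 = x*(x + 1/3)*(x + 2)*(x + 4)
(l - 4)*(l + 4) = l^2 - 16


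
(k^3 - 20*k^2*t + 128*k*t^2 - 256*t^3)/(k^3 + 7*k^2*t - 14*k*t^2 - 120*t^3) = (k^2 - 16*k*t + 64*t^2)/(k^2 + 11*k*t + 30*t^2)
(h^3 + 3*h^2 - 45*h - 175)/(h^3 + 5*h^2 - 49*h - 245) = (h + 5)/(h + 7)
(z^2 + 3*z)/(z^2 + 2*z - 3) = z/(z - 1)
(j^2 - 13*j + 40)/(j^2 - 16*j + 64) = (j - 5)/(j - 8)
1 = 1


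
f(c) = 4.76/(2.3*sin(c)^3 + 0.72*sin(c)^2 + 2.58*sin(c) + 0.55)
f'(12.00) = -15.79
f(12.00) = -4.85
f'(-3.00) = 315.50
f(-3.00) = 24.56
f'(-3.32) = 13.14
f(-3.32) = 4.56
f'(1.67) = 0.14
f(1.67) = 0.78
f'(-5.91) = -6.18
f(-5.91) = 2.80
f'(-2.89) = 1766.58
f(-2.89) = -57.25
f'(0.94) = -1.24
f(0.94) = 1.10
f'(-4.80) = -0.12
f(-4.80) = 0.78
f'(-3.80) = 2.66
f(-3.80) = 1.63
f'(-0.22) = -1720100.27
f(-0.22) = -1798.31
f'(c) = 4.76*(-6.9*sin(c)^2*cos(c) - 1.44*sin(c)*cos(c) - 2.58*cos(c))/(2.3*sin(c)^3 + 0.72*sin(c)^2 + 2.58*sin(c) + 0.55)^2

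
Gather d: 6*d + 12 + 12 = 6*d + 24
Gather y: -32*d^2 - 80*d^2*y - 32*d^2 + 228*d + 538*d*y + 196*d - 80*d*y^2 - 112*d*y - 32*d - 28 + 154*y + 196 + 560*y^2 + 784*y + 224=-64*d^2 + 392*d + y^2*(560 - 80*d) + y*(-80*d^2 + 426*d + 938) + 392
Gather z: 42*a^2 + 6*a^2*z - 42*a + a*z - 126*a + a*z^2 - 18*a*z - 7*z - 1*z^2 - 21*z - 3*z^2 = 42*a^2 - 168*a + z^2*(a - 4) + z*(6*a^2 - 17*a - 28)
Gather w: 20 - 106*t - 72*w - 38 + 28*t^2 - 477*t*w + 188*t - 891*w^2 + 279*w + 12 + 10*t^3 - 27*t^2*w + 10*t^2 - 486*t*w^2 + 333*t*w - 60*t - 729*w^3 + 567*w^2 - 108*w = 10*t^3 + 38*t^2 + 22*t - 729*w^3 + w^2*(-486*t - 324) + w*(-27*t^2 - 144*t + 99) - 6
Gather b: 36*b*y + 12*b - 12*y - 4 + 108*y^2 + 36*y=b*(36*y + 12) + 108*y^2 + 24*y - 4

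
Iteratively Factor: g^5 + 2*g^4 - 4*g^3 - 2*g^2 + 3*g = (g - 1)*(g^4 + 3*g^3 - g^2 - 3*g) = (g - 1)*(g + 1)*(g^3 + 2*g^2 - 3*g) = (g - 1)*(g + 1)*(g + 3)*(g^2 - g) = (g - 1)^2*(g + 1)*(g + 3)*(g)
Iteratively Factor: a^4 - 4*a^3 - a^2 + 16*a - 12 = (a - 1)*(a^3 - 3*a^2 - 4*a + 12) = (a - 1)*(a + 2)*(a^2 - 5*a + 6) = (a - 3)*(a - 1)*(a + 2)*(a - 2)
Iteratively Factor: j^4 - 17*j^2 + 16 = (j - 1)*(j^3 + j^2 - 16*j - 16) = (j - 1)*(j + 4)*(j^2 - 3*j - 4) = (j - 4)*(j - 1)*(j + 4)*(j + 1)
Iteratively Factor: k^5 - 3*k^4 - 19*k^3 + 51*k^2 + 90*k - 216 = (k - 2)*(k^4 - k^3 - 21*k^2 + 9*k + 108) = (k - 2)*(k + 3)*(k^3 - 4*k^2 - 9*k + 36) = (k - 2)*(k + 3)^2*(k^2 - 7*k + 12) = (k - 4)*(k - 2)*(k + 3)^2*(k - 3)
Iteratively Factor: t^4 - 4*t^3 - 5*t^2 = (t - 5)*(t^3 + t^2) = t*(t - 5)*(t^2 + t) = t*(t - 5)*(t + 1)*(t)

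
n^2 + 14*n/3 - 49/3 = (n - 7/3)*(n + 7)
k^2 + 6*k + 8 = (k + 2)*(k + 4)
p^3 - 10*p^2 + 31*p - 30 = (p - 5)*(p - 3)*(p - 2)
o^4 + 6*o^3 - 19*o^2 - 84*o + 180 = (o - 3)*(o - 2)*(o + 5)*(o + 6)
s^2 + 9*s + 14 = (s + 2)*(s + 7)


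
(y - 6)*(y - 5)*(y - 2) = y^3 - 13*y^2 + 52*y - 60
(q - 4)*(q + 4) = q^2 - 16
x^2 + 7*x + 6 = (x + 1)*(x + 6)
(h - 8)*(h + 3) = h^2 - 5*h - 24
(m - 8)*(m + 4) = m^2 - 4*m - 32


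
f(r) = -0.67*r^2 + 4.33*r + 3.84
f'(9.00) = -7.73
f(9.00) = -11.46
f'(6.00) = -3.71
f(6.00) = 5.70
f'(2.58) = 0.87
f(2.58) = 10.55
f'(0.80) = 3.26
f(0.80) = 6.88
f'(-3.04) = 8.40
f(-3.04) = -15.52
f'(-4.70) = 10.63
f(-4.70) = -31.31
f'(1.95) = 1.72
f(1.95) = 9.74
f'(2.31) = 1.23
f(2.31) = 10.27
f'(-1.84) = 6.80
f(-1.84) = -6.40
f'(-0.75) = 5.34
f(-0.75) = 0.22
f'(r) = 4.33 - 1.34*r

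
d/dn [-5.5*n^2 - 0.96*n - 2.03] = -11.0*n - 0.96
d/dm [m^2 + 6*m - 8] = 2*m + 6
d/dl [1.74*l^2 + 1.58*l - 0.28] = 3.48*l + 1.58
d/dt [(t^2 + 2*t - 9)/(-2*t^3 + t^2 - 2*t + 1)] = 2*(t^4 + 4*t^3 - 29*t^2 + 10*t - 8)/(4*t^6 - 4*t^5 + 9*t^4 - 8*t^3 + 6*t^2 - 4*t + 1)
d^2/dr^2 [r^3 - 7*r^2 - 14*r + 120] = 6*r - 14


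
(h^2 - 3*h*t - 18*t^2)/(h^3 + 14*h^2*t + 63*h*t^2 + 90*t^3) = (h - 6*t)/(h^2 + 11*h*t + 30*t^2)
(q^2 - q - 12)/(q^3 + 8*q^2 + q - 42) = (q - 4)/(q^2 + 5*q - 14)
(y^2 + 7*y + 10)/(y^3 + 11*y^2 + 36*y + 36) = (y + 5)/(y^2 + 9*y + 18)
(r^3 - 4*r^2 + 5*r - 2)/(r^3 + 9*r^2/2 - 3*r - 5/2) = 2*(r^2 - 3*r + 2)/(2*r^2 + 11*r + 5)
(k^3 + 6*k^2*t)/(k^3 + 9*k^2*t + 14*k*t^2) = k*(k + 6*t)/(k^2 + 9*k*t + 14*t^2)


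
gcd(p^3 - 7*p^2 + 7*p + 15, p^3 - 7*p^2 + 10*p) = p - 5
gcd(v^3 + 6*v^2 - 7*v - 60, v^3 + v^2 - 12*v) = v^2 + v - 12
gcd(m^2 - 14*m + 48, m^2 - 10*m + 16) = m - 8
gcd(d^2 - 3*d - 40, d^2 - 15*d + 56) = d - 8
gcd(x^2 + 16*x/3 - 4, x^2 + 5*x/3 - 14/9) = x - 2/3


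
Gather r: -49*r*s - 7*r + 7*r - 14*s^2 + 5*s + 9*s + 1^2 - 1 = -49*r*s - 14*s^2 + 14*s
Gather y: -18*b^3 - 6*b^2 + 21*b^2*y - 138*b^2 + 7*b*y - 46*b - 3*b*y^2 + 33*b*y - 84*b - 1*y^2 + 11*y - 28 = -18*b^3 - 144*b^2 - 130*b + y^2*(-3*b - 1) + y*(21*b^2 + 40*b + 11) - 28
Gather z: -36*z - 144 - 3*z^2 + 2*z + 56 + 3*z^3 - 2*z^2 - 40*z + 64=3*z^3 - 5*z^2 - 74*z - 24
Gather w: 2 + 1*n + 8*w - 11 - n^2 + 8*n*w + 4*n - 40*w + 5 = -n^2 + 5*n + w*(8*n - 32) - 4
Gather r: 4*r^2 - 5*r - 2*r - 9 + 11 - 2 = 4*r^2 - 7*r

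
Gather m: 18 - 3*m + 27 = 45 - 3*m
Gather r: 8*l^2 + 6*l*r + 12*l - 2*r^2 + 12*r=8*l^2 + 12*l - 2*r^2 + r*(6*l + 12)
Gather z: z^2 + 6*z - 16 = z^2 + 6*z - 16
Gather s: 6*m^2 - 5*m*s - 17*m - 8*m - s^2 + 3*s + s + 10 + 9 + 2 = 6*m^2 - 25*m - s^2 + s*(4 - 5*m) + 21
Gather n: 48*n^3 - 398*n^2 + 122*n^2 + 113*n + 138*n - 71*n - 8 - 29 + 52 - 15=48*n^3 - 276*n^2 + 180*n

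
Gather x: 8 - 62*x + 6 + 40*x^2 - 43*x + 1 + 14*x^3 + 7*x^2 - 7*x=14*x^3 + 47*x^2 - 112*x + 15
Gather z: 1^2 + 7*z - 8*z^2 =-8*z^2 + 7*z + 1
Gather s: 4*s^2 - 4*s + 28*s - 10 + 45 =4*s^2 + 24*s + 35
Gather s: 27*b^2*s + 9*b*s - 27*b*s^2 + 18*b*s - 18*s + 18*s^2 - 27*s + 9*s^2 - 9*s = s^2*(27 - 27*b) + s*(27*b^2 + 27*b - 54)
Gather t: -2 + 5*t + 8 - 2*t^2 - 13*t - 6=-2*t^2 - 8*t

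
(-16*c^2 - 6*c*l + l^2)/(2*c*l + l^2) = (-8*c + l)/l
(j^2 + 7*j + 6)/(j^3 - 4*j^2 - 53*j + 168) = (j^2 + 7*j + 6)/(j^3 - 4*j^2 - 53*j + 168)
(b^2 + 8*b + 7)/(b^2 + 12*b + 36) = (b^2 + 8*b + 7)/(b^2 + 12*b + 36)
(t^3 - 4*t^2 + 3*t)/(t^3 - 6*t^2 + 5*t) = (t - 3)/(t - 5)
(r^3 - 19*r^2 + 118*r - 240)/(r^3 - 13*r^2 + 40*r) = (r - 6)/r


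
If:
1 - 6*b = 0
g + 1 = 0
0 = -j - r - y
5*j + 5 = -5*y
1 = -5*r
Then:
No Solution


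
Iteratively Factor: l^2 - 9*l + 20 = (l - 4)*(l - 5)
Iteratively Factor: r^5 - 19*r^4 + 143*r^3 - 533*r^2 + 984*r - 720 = (r - 4)*(r^4 - 15*r^3 + 83*r^2 - 201*r + 180) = (r - 4)^2*(r^3 - 11*r^2 + 39*r - 45) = (r - 4)^2*(r - 3)*(r^2 - 8*r + 15) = (r - 4)^2*(r - 3)^2*(r - 5)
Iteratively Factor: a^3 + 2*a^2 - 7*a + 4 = (a - 1)*(a^2 + 3*a - 4) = (a - 1)^2*(a + 4)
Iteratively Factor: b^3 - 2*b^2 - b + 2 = (b - 2)*(b^2 - 1) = (b - 2)*(b - 1)*(b + 1)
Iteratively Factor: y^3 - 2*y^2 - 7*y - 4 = (y + 1)*(y^2 - 3*y - 4) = (y + 1)^2*(y - 4)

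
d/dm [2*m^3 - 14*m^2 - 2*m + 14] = 6*m^2 - 28*m - 2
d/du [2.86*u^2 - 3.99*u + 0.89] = 5.72*u - 3.99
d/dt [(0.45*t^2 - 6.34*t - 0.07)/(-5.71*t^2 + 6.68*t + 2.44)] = (-33.1954*t^2 + 1.3966*t - 15.002)/(32.6041*t^4 - 76.2856*t^3 + 16.7576*t^2 + 32.5984*t + 5.9536)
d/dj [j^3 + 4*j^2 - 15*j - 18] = 3*j^2 + 8*j - 15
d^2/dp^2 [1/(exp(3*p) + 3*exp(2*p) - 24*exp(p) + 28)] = (9*exp(3*p) + 69*exp(2*p) + 228*exp(p) + 168)*exp(p)/(exp(7*p) + 13*exp(6*p) + 3*exp(5*p) - 361*exp(4*p) + 128*exp(3*p) + 3864*exp(2*p) - 8624*exp(p) + 5488)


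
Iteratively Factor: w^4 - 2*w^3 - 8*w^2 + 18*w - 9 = (w - 3)*(w^3 + w^2 - 5*w + 3) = (w - 3)*(w + 3)*(w^2 - 2*w + 1) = (w - 3)*(w - 1)*(w + 3)*(w - 1)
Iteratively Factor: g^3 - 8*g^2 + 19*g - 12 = (g - 3)*(g^2 - 5*g + 4) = (g - 3)*(g - 1)*(g - 4)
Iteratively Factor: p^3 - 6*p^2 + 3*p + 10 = (p - 5)*(p^2 - p - 2) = (p - 5)*(p + 1)*(p - 2)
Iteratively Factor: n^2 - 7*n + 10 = (n - 5)*(n - 2)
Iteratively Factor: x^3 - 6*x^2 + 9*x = (x - 3)*(x^2 - 3*x) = x*(x - 3)*(x - 3)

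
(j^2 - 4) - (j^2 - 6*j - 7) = 6*j + 3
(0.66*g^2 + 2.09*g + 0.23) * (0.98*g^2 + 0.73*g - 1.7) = 0.6468*g^4 + 2.53*g^3 + 0.6291*g^2 - 3.3851*g - 0.391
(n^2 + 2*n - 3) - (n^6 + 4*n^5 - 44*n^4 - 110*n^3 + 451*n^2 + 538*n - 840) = -n^6 - 4*n^5 + 44*n^4 + 110*n^3 - 450*n^2 - 536*n + 837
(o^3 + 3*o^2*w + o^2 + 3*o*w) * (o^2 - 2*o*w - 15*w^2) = o^5 + o^4*w + o^4 - 21*o^3*w^2 + o^3*w - 45*o^2*w^3 - 21*o^2*w^2 - 45*o*w^3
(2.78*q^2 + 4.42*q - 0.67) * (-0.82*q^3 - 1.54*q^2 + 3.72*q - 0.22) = -2.2796*q^5 - 7.9056*q^4 + 4.0842*q^3 + 16.8626*q^2 - 3.4648*q + 0.1474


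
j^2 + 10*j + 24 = (j + 4)*(j + 6)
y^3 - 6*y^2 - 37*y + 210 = (y - 7)*(y - 5)*(y + 6)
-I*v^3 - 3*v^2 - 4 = (v - 2*I)^2*(-I*v + 1)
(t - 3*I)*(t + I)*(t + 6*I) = t^3 + 4*I*t^2 + 15*t + 18*I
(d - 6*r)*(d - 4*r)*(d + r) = d^3 - 9*d^2*r + 14*d*r^2 + 24*r^3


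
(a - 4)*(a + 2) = a^2 - 2*a - 8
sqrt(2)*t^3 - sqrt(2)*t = t*(t - 1)*(sqrt(2)*t + sqrt(2))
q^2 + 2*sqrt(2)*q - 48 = (q - 4*sqrt(2))*(q + 6*sqrt(2))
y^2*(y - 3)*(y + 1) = y^4 - 2*y^3 - 3*y^2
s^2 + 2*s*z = s*(s + 2*z)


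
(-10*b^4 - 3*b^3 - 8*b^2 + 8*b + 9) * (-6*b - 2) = 60*b^5 + 38*b^4 + 54*b^3 - 32*b^2 - 70*b - 18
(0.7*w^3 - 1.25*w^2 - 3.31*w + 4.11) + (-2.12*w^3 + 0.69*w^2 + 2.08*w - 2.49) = -1.42*w^3 - 0.56*w^2 - 1.23*w + 1.62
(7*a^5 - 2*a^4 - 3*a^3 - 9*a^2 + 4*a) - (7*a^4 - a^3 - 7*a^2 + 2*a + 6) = 7*a^5 - 9*a^4 - 2*a^3 - 2*a^2 + 2*a - 6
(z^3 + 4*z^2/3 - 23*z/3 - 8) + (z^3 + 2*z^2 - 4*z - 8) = 2*z^3 + 10*z^2/3 - 35*z/3 - 16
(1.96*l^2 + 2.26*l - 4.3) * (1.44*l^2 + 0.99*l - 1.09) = 2.8224*l^4 + 5.1948*l^3 - 6.091*l^2 - 6.7204*l + 4.687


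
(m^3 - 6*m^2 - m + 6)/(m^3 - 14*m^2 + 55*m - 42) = (m + 1)/(m - 7)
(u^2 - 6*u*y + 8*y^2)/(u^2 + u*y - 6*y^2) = (u - 4*y)/(u + 3*y)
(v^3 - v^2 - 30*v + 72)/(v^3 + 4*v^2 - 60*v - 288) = (v^2 - 7*v + 12)/(v^2 - 2*v - 48)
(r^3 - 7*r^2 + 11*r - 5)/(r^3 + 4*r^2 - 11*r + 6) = (r - 5)/(r + 6)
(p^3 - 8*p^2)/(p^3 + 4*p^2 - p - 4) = p^2*(p - 8)/(p^3 + 4*p^2 - p - 4)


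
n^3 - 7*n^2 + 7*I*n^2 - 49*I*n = n*(n - 7)*(n + 7*I)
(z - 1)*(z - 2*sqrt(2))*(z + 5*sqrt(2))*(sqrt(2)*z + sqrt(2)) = sqrt(2)*z^4 + 6*z^3 - 21*sqrt(2)*z^2 - 6*z + 20*sqrt(2)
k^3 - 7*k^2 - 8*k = k*(k - 8)*(k + 1)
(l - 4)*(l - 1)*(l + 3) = l^3 - 2*l^2 - 11*l + 12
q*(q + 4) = q^2 + 4*q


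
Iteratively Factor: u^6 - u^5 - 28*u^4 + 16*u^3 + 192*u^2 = (u - 4)*(u^5 + 3*u^4 - 16*u^3 - 48*u^2) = (u - 4)*(u + 3)*(u^4 - 16*u^2) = (u - 4)^2*(u + 3)*(u^3 + 4*u^2) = u*(u - 4)^2*(u + 3)*(u^2 + 4*u) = u^2*(u - 4)^2*(u + 3)*(u + 4)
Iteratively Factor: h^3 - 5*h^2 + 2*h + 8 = (h - 4)*(h^2 - h - 2) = (h - 4)*(h - 2)*(h + 1)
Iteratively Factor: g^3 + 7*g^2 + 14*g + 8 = (g + 1)*(g^2 + 6*g + 8) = (g + 1)*(g + 2)*(g + 4)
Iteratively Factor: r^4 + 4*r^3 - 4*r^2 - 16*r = (r)*(r^3 + 4*r^2 - 4*r - 16) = r*(r + 2)*(r^2 + 2*r - 8) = r*(r + 2)*(r + 4)*(r - 2)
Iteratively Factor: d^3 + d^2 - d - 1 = (d + 1)*(d^2 - 1) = (d - 1)*(d + 1)*(d + 1)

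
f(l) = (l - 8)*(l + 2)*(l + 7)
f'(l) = (l - 8)*(l + 2) + (l - 8)*(l + 7) + (l + 2)*(l + 7)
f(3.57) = -260.82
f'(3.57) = -12.63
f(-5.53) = 70.21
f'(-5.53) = 22.68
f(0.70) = -151.77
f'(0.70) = -55.13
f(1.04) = -170.11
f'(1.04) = -52.68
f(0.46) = -138.37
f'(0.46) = -56.45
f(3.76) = -262.79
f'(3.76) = -8.07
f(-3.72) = 66.12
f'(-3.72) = -23.92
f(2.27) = -226.81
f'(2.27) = -38.00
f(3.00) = -250.00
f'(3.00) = -25.00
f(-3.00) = 44.00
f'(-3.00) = -37.00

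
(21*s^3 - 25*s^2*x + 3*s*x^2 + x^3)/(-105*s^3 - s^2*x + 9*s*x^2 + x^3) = (-s + x)/(5*s + x)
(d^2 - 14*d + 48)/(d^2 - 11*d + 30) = (d - 8)/(d - 5)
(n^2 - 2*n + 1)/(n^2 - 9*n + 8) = (n - 1)/(n - 8)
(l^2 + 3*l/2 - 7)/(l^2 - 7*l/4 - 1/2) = 2*(2*l + 7)/(4*l + 1)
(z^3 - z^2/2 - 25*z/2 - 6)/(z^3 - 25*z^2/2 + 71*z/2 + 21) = (z^2 - z - 12)/(z^2 - 13*z + 42)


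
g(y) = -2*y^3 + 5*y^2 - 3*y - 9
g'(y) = -6*y^2 + 10*y - 3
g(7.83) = -686.04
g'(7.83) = -292.55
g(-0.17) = -8.34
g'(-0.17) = -4.87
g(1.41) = -8.90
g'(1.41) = -0.83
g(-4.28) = 252.24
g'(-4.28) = -155.71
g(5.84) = -254.35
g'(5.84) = -149.23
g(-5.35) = 456.42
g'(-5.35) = -228.24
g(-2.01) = 33.47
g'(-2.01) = -47.34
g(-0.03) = -8.91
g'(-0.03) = -3.31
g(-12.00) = 4203.00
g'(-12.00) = -987.00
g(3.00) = -27.00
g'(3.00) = -27.00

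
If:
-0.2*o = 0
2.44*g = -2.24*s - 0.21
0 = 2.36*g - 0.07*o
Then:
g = 0.00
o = 0.00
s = -0.09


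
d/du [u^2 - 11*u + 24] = 2*u - 11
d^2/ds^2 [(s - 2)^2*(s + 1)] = 6*s - 6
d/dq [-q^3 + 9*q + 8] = 9 - 3*q^2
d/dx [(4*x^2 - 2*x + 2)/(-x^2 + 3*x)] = 2*(5*x^2 + 2*x - 3)/(x^2*(x^2 - 6*x + 9))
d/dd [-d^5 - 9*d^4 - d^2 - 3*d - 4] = -5*d^4 - 36*d^3 - 2*d - 3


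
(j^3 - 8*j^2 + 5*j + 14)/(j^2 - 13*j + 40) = (j^3 - 8*j^2 + 5*j + 14)/(j^2 - 13*j + 40)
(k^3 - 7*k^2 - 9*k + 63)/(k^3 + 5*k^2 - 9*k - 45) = (k - 7)/(k + 5)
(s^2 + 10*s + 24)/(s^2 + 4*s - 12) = (s + 4)/(s - 2)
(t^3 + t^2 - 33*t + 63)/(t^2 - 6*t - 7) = (-t^3 - t^2 + 33*t - 63)/(-t^2 + 6*t + 7)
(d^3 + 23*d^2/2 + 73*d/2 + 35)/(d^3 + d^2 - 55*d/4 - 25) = 2*(d^2 + 9*d + 14)/(2*d^2 - 3*d - 20)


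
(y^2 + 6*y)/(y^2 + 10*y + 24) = y/(y + 4)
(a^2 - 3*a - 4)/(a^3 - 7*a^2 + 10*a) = (a^2 - 3*a - 4)/(a*(a^2 - 7*a + 10))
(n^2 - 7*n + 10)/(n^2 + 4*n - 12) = (n - 5)/(n + 6)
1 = 1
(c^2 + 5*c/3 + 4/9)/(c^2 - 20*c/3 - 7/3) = (c + 4/3)/(c - 7)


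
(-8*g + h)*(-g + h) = 8*g^2 - 9*g*h + h^2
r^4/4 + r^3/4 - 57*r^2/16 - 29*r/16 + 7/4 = (r/4 + 1)*(r - 7/2)*(r - 1/2)*(r + 1)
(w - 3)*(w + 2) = w^2 - w - 6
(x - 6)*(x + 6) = x^2 - 36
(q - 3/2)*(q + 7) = q^2 + 11*q/2 - 21/2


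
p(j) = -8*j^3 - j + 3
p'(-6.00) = -865.00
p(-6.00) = 1737.00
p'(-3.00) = -217.00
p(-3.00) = 222.00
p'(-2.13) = -109.89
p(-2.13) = 82.44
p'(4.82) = -558.58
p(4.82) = -897.66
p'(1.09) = -29.51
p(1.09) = -8.45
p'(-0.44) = -5.65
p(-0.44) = 4.12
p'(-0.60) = -9.64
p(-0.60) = 5.33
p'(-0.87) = -19.17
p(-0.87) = 9.14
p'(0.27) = -2.75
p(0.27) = 2.57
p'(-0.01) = -1.00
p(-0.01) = 3.01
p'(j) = -24*j^2 - 1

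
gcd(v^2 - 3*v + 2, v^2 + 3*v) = 1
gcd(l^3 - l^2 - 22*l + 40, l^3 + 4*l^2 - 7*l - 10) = l^2 + 3*l - 10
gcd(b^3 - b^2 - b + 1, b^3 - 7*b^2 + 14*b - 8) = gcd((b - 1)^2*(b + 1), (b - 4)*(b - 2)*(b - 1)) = b - 1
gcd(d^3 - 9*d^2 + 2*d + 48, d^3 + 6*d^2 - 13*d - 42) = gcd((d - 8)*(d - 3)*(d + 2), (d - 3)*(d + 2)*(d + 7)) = d^2 - d - 6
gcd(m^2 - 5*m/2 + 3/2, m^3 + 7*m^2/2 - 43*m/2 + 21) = m - 3/2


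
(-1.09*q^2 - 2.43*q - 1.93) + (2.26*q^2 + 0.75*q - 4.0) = 1.17*q^2 - 1.68*q - 5.93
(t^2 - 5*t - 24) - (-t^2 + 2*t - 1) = 2*t^2 - 7*t - 23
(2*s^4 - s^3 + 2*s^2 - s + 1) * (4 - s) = -2*s^5 + 9*s^4 - 6*s^3 + 9*s^2 - 5*s + 4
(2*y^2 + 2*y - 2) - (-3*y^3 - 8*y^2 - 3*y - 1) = 3*y^3 + 10*y^2 + 5*y - 1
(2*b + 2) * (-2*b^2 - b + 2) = -4*b^3 - 6*b^2 + 2*b + 4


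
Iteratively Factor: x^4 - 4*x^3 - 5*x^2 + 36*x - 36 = (x - 2)*(x^3 - 2*x^2 - 9*x + 18) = (x - 2)*(x + 3)*(x^2 - 5*x + 6) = (x - 2)^2*(x + 3)*(x - 3)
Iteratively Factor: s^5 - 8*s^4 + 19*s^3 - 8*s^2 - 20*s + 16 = (s - 2)*(s^4 - 6*s^3 + 7*s^2 + 6*s - 8) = (s - 2)^2*(s^3 - 4*s^2 - s + 4) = (s - 2)^2*(s + 1)*(s^2 - 5*s + 4) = (s - 4)*(s - 2)^2*(s + 1)*(s - 1)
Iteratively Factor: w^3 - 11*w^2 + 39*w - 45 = (w - 3)*(w^2 - 8*w + 15) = (w - 3)^2*(w - 5)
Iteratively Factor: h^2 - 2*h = (h)*(h - 2)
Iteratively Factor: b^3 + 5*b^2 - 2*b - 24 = (b - 2)*(b^2 + 7*b + 12) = (b - 2)*(b + 3)*(b + 4)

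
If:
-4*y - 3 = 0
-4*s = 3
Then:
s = -3/4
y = -3/4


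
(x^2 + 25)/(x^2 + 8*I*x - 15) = (x - 5*I)/(x + 3*I)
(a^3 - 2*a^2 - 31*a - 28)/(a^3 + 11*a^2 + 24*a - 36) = (a^3 - 2*a^2 - 31*a - 28)/(a^3 + 11*a^2 + 24*a - 36)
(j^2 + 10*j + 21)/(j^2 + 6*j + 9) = (j + 7)/(j + 3)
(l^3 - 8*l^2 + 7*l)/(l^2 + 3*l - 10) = l*(l^2 - 8*l + 7)/(l^2 + 3*l - 10)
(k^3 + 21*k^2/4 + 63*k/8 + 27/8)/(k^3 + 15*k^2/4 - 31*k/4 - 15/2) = (2*k^2 + 9*k + 9)/(2*(k^2 + 3*k - 10))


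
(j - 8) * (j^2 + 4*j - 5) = j^3 - 4*j^2 - 37*j + 40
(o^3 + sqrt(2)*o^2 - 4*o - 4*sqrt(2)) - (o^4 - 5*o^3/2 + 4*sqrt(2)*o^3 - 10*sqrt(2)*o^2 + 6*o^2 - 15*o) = -o^4 - 4*sqrt(2)*o^3 + 7*o^3/2 - 6*o^2 + 11*sqrt(2)*o^2 + 11*o - 4*sqrt(2)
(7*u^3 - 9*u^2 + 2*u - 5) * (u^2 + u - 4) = 7*u^5 - 2*u^4 - 35*u^3 + 33*u^2 - 13*u + 20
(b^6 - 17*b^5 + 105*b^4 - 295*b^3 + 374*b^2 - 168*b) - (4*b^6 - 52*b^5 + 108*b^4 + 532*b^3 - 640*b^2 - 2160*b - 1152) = -3*b^6 + 35*b^5 - 3*b^4 - 827*b^3 + 1014*b^2 + 1992*b + 1152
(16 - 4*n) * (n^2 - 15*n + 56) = -4*n^3 + 76*n^2 - 464*n + 896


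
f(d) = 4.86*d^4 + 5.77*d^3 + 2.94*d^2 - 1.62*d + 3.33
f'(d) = 19.44*d^3 + 17.31*d^2 + 5.88*d - 1.62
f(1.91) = 115.85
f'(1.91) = 208.21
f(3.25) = 769.40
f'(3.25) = 867.67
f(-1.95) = 45.16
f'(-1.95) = -91.41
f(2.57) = 328.54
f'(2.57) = 457.81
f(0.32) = 3.35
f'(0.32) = 2.67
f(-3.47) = 507.89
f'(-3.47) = -625.84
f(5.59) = 5839.55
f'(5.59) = 3967.87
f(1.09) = 19.39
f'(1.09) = 50.53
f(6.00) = 7644.33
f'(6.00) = 4855.86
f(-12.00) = 91252.53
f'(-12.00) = -31171.86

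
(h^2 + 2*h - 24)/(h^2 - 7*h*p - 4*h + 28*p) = (-h - 6)/(-h + 7*p)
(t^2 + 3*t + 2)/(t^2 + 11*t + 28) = (t^2 + 3*t + 2)/(t^2 + 11*t + 28)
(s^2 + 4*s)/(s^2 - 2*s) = (s + 4)/(s - 2)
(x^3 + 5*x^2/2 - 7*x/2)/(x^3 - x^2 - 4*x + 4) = x*(2*x + 7)/(2*(x^2 - 4))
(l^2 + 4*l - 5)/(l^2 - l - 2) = (-l^2 - 4*l + 5)/(-l^2 + l + 2)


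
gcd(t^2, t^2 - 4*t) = t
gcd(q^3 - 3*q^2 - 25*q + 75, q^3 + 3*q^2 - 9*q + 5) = q + 5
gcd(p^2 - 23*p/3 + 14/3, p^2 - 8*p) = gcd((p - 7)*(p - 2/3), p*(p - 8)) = 1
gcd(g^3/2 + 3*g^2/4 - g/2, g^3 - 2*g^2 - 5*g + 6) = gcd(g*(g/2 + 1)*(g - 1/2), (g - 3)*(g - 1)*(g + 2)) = g + 2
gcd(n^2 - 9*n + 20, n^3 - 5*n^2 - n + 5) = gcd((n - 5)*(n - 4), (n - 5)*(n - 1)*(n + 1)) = n - 5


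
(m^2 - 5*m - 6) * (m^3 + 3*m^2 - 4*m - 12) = m^5 - 2*m^4 - 25*m^3 - 10*m^2 + 84*m + 72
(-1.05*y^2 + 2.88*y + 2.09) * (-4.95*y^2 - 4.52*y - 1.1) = 5.1975*y^4 - 9.51*y^3 - 22.2081*y^2 - 12.6148*y - 2.299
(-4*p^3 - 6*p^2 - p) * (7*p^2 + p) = -28*p^5 - 46*p^4 - 13*p^3 - p^2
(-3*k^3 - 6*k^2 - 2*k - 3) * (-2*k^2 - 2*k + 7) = 6*k^5 + 18*k^4 - 5*k^3 - 32*k^2 - 8*k - 21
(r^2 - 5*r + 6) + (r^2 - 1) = 2*r^2 - 5*r + 5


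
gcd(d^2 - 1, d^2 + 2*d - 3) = d - 1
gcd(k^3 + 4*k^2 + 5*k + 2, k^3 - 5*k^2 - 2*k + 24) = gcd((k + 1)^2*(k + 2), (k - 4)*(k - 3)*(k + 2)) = k + 2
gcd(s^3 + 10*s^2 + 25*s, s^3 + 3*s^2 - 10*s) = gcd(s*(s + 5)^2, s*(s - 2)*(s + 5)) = s^2 + 5*s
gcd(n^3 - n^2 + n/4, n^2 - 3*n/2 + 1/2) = n - 1/2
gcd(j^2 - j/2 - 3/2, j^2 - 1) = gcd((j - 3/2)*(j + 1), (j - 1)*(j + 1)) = j + 1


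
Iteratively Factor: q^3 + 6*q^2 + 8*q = (q + 4)*(q^2 + 2*q) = (q + 2)*(q + 4)*(q)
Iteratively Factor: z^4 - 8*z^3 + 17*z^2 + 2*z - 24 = (z - 2)*(z^3 - 6*z^2 + 5*z + 12) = (z - 3)*(z - 2)*(z^2 - 3*z - 4) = (z - 3)*(z - 2)*(z + 1)*(z - 4)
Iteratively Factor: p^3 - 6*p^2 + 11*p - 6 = (p - 3)*(p^2 - 3*p + 2) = (p - 3)*(p - 1)*(p - 2)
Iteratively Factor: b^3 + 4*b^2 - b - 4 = (b + 4)*(b^2 - 1) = (b + 1)*(b + 4)*(b - 1)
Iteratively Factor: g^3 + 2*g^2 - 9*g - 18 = (g - 3)*(g^2 + 5*g + 6) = (g - 3)*(g + 2)*(g + 3)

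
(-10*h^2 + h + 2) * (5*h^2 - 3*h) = -50*h^4 + 35*h^3 + 7*h^2 - 6*h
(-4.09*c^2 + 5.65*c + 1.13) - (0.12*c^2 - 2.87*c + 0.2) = -4.21*c^2 + 8.52*c + 0.93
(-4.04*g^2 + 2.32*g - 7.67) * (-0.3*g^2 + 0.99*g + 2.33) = 1.212*g^4 - 4.6956*g^3 - 4.8154*g^2 - 2.1877*g - 17.8711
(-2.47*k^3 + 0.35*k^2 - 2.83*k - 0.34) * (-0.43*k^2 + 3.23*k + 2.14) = 1.0621*k^5 - 8.1286*k^4 - 2.9384*k^3 - 8.2457*k^2 - 7.1544*k - 0.7276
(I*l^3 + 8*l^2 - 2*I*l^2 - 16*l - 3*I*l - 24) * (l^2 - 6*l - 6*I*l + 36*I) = I*l^5 + 14*l^4 - 8*I*l^4 - 112*l^3 - 39*I*l^3 + 126*l^2 + 402*I*l^2 + 252*l - 432*I*l - 864*I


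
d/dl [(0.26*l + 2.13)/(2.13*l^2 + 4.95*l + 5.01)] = (0.5538*l^2 + 1.287*l - (0.26*l + 2.13)*(4.26*l + 4.95) + 1.3026)/(2.13*l^2 + 4.95*l + 5.01)^2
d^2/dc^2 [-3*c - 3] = 0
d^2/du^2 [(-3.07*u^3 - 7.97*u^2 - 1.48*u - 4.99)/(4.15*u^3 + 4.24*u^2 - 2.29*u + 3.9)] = (-1.13686837721616e-13*u^7 - 166.487209999999*u^6 - 327.99027*u^5 - 1045.73775*u^4 + 234.274845999999*u^3 + 988.991586*u^2 + 641.955804*u - 156.189998)/(71.473375*u^9 + 219.0702*u^8 + 105.502545*u^7 + 35.959234*u^6 + 353.529333*u^5 + 54.660972*u^4 - 49.849129*u^3 + 254.82717*u^2 - 104.4927*u + 59.319)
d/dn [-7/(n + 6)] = 7/(n + 6)^2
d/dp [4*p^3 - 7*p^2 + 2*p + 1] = 12*p^2 - 14*p + 2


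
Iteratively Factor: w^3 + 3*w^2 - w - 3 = (w - 1)*(w^2 + 4*w + 3) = (w - 1)*(w + 3)*(w + 1)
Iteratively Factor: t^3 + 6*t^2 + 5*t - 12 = (t - 1)*(t^2 + 7*t + 12) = (t - 1)*(t + 4)*(t + 3)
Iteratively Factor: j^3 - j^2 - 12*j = (j)*(j^2 - j - 12) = j*(j + 3)*(j - 4)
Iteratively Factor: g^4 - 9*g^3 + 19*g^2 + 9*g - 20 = (g - 1)*(g^3 - 8*g^2 + 11*g + 20) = (g - 1)*(g + 1)*(g^2 - 9*g + 20) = (g - 4)*(g - 1)*(g + 1)*(g - 5)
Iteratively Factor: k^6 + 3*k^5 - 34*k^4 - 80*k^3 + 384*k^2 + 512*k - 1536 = (k - 3)*(k^5 + 6*k^4 - 16*k^3 - 128*k^2 + 512) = (k - 3)*(k + 4)*(k^4 + 2*k^3 - 24*k^2 - 32*k + 128) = (k - 3)*(k - 2)*(k + 4)*(k^3 + 4*k^2 - 16*k - 64) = (k - 3)*(k - 2)*(k + 4)^2*(k^2 - 16) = (k - 3)*(k - 2)*(k + 4)^3*(k - 4)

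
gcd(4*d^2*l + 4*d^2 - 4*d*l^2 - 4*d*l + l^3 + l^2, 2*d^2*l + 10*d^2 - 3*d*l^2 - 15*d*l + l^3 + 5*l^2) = 2*d - l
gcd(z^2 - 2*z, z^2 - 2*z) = z^2 - 2*z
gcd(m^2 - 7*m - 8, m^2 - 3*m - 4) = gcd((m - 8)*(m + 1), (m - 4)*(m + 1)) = m + 1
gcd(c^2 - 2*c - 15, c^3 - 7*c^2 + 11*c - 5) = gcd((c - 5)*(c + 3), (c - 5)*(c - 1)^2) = c - 5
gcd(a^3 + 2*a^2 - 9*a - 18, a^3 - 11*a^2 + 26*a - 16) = 1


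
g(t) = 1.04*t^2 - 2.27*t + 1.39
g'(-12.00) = -27.23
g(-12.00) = 178.39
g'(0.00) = -2.27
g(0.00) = 1.39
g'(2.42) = 2.76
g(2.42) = 1.99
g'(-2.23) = -6.91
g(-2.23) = 11.62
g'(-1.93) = -6.28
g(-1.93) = 9.64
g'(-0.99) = -4.33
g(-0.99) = 4.66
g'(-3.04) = -8.59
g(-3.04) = 17.90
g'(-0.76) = -3.85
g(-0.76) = 3.72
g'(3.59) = 5.20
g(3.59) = 6.64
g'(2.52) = 2.97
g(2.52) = 2.27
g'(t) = 2.08*t - 2.27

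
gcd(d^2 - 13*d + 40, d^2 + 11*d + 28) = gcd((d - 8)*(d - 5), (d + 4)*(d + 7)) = 1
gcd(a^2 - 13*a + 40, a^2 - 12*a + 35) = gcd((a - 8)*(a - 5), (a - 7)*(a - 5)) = a - 5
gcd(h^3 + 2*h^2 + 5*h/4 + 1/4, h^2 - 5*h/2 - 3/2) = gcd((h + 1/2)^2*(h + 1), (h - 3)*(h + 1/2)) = h + 1/2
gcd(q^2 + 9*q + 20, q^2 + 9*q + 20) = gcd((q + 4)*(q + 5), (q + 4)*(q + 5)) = q^2 + 9*q + 20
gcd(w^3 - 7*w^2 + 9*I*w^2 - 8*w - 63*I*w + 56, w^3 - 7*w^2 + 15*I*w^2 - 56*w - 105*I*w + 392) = w^2 + w*(-7 + 8*I) - 56*I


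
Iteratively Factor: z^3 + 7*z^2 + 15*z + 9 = (z + 3)*(z^2 + 4*z + 3) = (z + 3)^2*(z + 1)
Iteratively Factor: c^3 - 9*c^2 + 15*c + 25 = (c + 1)*(c^2 - 10*c + 25) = (c - 5)*(c + 1)*(c - 5)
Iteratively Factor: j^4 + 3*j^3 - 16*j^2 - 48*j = (j + 3)*(j^3 - 16*j) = (j - 4)*(j + 3)*(j^2 + 4*j) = j*(j - 4)*(j + 3)*(j + 4)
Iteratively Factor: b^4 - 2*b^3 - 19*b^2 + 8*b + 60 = (b + 3)*(b^3 - 5*b^2 - 4*b + 20) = (b - 5)*(b + 3)*(b^2 - 4) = (b - 5)*(b - 2)*(b + 3)*(b + 2)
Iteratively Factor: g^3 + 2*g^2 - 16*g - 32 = (g + 4)*(g^2 - 2*g - 8) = (g - 4)*(g + 4)*(g + 2)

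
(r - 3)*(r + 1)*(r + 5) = r^3 + 3*r^2 - 13*r - 15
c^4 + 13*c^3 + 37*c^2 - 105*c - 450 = (c - 3)*(c + 5)^2*(c + 6)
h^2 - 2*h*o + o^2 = (-h + o)^2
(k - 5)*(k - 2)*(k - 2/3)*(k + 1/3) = k^4 - 22*k^3/3 + 109*k^2/9 - 16*k/9 - 20/9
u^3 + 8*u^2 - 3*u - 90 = (u - 3)*(u + 5)*(u + 6)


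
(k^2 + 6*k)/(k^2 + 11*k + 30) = k/(k + 5)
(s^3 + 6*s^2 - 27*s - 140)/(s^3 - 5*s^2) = 1 + 11/s + 28/s^2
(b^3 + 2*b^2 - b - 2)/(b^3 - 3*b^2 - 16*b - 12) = (b - 1)/(b - 6)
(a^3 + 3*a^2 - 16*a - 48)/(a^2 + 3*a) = a - 16/a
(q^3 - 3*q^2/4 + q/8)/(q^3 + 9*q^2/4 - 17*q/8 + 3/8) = q/(q + 3)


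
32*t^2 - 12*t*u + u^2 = (-8*t + u)*(-4*t + u)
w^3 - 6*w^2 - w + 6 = (w - 6)*(w - 1)*(w + 1)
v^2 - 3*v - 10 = (v - 5)*(v + 2)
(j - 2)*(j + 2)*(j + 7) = j^3 + 7*j^2 - 4*j - 28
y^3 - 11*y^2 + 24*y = y*(y - 8)*(y - 3)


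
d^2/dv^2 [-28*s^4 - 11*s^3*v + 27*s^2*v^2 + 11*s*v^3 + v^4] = 54*s^2 + 66*s*v + 12*v^2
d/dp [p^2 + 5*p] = 2*p + 5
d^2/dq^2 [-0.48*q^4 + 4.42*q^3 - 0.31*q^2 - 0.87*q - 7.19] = -5.76*q^2 + 26.52*q - 0.62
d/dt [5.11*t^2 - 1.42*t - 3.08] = 10.22*t - 1.42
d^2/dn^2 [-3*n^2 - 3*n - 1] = -6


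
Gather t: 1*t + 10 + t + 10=2*t + 20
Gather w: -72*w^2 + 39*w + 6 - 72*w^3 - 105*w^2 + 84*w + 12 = -72*w^3 - 177*w^2 + 123*w + 18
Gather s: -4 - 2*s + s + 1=-s - 3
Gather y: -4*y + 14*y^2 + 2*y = 14*y^2 - 2*y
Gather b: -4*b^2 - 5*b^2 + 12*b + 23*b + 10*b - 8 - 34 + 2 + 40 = -9*b^2 + 45*b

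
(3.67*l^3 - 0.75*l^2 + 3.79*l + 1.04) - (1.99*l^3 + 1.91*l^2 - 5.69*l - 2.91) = 1.68*l^3 - 2.66*l^2 + 9.48*l + 3.95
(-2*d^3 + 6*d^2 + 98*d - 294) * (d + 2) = -2*d^4 + 2*d^3 + 110*d^2 - 98*d - 588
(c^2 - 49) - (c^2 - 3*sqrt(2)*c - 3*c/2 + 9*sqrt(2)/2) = 3*c/2 + 3*sqrt(2)*c - 49 - 9*sqrt(2)/2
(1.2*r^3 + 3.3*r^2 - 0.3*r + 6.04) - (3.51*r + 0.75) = 1.2*r^3 + 3.3*r^2 - 3.81*r + 5.29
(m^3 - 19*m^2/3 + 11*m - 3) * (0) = 0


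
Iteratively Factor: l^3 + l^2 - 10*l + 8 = (l + 4)*(l^2 - 3*l + 2) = (l - 2)*(l + 4)*(l - 1)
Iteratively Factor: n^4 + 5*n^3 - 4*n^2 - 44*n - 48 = (n + 2)*(n^3 + 3*n^2 - 10*n - 24) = (n - 3)*(n + 2)*(n^2 + 6*n + 8) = (n - 3)*(n + 2)*(n + 4)*(n + 2)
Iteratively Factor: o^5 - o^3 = (o)*(o^4 - o^2) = o*(o + 1)*(o^3 - o^2) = o*(o - 1)*(o + 1)*(o^2) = o^2*(o - 1)*(o + 1)*(o)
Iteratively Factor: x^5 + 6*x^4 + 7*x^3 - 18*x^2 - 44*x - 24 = (x + 3)*(x^4 + 3*x^3 - 2*x^2 - 12*x - 8) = (x + 2)*(x + 3)*(x^3 + x^2 - 4*x - 4) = (x + 2)^2*(x + 3)*(x^2 - x - 2) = (x - 2)*(x + 2)^2*(x + 3)*(x + 1)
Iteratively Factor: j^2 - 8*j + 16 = (j - 4)*(j - 4)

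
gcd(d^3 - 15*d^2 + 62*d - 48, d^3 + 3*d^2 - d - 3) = d - 1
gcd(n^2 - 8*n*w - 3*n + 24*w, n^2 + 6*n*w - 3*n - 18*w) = n - 3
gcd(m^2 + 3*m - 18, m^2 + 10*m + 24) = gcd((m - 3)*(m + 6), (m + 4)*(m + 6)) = m + 6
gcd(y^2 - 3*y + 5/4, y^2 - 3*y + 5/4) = y^2 - 3*y + 5/4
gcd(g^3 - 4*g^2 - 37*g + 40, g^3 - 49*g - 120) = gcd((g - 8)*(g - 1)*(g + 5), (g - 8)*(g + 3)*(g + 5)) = g^2 - 3*g - 40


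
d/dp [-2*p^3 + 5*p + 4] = 5 - 6*p^2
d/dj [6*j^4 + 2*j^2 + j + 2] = 24*j^3 + 4*j + 1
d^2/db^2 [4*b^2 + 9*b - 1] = 8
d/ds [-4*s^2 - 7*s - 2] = -8*s - 7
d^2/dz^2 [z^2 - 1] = 2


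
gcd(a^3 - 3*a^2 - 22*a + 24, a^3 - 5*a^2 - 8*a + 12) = a^2 - 7*a + 6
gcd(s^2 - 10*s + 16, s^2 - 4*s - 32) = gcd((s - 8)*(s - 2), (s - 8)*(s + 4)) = s - 8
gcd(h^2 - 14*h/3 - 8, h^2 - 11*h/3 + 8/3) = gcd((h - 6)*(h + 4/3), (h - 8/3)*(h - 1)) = 1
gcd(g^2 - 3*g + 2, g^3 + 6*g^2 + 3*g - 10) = g - 1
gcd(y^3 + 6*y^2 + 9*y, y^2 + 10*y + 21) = y + 3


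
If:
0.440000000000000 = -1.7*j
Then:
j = -0.26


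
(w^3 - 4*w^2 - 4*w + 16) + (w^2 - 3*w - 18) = w^3 - 3*w^2 - 7*w - 2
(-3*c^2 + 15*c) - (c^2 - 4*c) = -4*c^2 + 19*c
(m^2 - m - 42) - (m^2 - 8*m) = 7*m - 42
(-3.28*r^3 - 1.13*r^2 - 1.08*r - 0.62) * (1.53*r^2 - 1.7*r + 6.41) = -5.0184*r^5 + 3.8471*r^4 - 20.7562*r^3 - 6.3559*r^2 - 5.8688*r - 3.9742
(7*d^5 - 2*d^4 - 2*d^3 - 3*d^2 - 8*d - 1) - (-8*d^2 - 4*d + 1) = 7*d^5 - 2*d^4 - 2*d^3 + 5*d^2 - 4*d - 2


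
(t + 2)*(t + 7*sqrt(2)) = t^2 + 2*t + 7*sqrt(2)*t + 14*sqrt(2)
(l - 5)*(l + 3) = l^2 - 2*l - 15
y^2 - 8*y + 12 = (y - 6)*(y - 2)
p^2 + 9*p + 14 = (p + 2)*(p + 7)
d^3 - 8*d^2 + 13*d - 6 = (d - 6)*(d - 1)^2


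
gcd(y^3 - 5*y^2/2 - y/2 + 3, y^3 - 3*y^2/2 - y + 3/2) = y^2 - y/2 - 3/2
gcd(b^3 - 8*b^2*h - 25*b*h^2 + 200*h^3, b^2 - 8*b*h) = b - 8*h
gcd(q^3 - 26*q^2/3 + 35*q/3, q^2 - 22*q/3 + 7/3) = q - 7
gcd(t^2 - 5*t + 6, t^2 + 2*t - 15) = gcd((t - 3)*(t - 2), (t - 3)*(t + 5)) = t - 3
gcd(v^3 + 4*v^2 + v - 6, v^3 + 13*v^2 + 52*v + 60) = v + 2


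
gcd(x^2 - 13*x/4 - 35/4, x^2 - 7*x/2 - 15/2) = x - 5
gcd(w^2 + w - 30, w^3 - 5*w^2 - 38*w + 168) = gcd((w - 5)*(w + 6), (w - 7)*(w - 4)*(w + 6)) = w + 6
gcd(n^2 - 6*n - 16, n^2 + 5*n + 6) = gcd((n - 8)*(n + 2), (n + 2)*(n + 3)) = n + 2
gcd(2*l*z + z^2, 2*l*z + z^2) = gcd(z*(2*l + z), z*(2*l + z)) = 2*l*z + z^2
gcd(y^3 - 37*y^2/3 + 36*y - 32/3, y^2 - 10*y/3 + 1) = y - 1/3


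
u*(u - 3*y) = u^2 - 3*u*y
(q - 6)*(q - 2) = q^2 - 8*q + 12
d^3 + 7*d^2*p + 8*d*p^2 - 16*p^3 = (d - p)*(d + 4*p)^2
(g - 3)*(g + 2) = g^2 - g - 6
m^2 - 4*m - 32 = (m - 8)*(m + 4)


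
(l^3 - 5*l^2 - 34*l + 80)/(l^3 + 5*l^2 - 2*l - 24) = (l^2 - 3*l - 40)/(l^2 + 7*l + 12)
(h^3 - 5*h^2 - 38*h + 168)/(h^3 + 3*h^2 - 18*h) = (h^2 - 11*h + 28)/(h*(h - 3))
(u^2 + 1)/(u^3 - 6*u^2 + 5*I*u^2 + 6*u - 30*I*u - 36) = (u + I)/(u^2 + 6*u*(-1 + I) - 36*I)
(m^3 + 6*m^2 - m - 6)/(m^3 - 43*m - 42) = (m - 1)/(m - 7)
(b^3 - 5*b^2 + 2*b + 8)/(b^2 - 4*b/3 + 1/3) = 3*(b^3 - 5*b^2 + 2*b + 8)/(3*b^2 - 4*b + 1)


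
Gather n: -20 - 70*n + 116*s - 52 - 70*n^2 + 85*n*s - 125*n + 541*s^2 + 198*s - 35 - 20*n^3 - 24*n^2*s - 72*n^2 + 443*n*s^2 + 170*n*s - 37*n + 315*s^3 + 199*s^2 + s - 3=-20*n^3 + n^2*(-24*s - 142) + n*(443*s^2 + 255*s - 232) + 315*s^3 + 740*s^2 + 315*s - 110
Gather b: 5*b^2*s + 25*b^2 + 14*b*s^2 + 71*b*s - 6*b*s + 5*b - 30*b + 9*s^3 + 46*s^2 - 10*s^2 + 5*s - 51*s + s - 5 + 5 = b^2*(5*s + 25) + b*(14*s^2 + 65*s - 25) + 9*s^3 + 36*s^2 - 45*s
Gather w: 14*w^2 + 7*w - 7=14*w^2 + 7*w - 7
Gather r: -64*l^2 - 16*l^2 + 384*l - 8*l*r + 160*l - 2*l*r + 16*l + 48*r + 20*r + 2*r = -80*l^2 + 560*l + r*(70 - 10*l)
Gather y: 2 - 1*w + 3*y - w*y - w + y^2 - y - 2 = -2*w + y^2 + y*(2 - w)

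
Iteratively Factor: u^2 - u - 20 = (u + 4)*(u - 5)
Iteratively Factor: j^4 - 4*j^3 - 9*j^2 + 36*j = (j - 4)*(j^3 - 9*j) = j*(j - 4)*(j^2 - 9) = j*(j - 4)*(j + 3)*(j - 3)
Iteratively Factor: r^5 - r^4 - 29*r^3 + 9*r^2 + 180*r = (r + 4)*(r^4 - 5*r^3 - 9*r^2 + 45*r) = (r - 3)*(r + 4)*(r^3 - 2*r^2 - 15*r) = (r - 3)*(r + 3)*(r + 4)*(r^2 - 5*r) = r*(r - 3)*(r + 3)*(r + 4)*(r - 5)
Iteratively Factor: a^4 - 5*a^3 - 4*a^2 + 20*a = (a - 5)*(a^3 - 4*a) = (a - 5)*(a - 2)*(a^2 + 2*a) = a*(a - 5)*(a - 2)*(a + 2)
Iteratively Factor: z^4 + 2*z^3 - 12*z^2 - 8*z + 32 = (z + 2)*(z^3 - 12*z + 16) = (z - 2)*(z + 2)*(z^2 + 2*z - 8) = (z - 2)*(z + 2)*(z + 4)*(z - 2)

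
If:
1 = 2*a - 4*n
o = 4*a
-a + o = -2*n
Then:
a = 1/8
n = -3/16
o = 1/2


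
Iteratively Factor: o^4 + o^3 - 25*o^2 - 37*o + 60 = (o + 3)*(o^3 - 2*o^2 - 19*o + 20) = (o - 5)*(o + 3)*(o^2 + 3*o - 4) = (o - 5)*(o - 1)*(o + 3)*(o + 4)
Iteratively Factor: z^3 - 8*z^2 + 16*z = (z - 4)*(z^2 - 4*z) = z*(z - 4)*(z - 4)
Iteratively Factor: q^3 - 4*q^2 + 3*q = (q)*(q^2 - 4*q + 3) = q*(q - 1)*(q - 3)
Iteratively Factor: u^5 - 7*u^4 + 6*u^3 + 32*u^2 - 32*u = (u - 4)*(u^4 - 3*u^3 - 6*u^2 + 8*u) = u*(u - 4)*(u^3 - 3*u^2 - 6*u + 8) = u*(u - 4)^2*(u^2 + u - 2) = u*(u - 4)^2*(u - 1)*(u + 2)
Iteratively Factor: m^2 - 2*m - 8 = (m - 4)*(m + 2)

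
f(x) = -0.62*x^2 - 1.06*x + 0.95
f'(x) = -1.24*x - 1.06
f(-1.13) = 1.36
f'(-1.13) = 0.34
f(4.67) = -17.52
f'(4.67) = -6.85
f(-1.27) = 1.30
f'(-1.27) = 0.51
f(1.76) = -2.84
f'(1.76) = -3.24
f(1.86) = -3.17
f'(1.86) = -3.37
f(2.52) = -5.66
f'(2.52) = -4.18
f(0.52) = 0.23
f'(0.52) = -1.70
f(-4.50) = -6.84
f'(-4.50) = 4.52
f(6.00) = -27.73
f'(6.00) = -8.50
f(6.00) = -27.73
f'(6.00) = -8.50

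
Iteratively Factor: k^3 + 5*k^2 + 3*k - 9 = (k - 1)*(k^2 + 6*k + 9) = (k - 1)*(k + 3)*(k + 3)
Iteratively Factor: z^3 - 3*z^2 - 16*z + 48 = (z + 4)*(z^2 - 7*z + 12) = (z - 4)*(z + 4)*(z - 3)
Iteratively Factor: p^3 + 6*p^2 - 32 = (p + 4)*(p^2 + 2*p - 8) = (p - 2)*(p + 4)*(p + 4)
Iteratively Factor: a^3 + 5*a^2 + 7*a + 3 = (a + 3)*(a^2 + 2*a + 1) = (a + 1)*(a + 3)*(a + 1)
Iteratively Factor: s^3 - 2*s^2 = (s)*(s^2 - 2*s) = s^2*(s - 2)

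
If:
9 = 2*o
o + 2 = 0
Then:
No Solution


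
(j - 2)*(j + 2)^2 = j^3 + 2*j^2 - 4*j - 8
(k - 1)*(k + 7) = k^2 + 6*k - 7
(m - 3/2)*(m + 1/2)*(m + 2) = m^3 + m^2 - 11*m/4 - 3/2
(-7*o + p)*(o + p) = -7*o^2 - 6*o*p + p^2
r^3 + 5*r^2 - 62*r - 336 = (r - 8)*(r + 6)*(r + 7)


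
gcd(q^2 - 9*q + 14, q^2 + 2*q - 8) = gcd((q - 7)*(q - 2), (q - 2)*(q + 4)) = q - 2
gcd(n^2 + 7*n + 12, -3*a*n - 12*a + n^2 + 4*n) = n + 4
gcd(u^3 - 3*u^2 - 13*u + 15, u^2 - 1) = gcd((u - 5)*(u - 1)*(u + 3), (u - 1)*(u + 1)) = u - 1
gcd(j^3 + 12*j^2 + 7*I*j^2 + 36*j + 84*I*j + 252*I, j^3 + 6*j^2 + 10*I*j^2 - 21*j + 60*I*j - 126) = j^2 + j*(6 + 7*I) + 42*I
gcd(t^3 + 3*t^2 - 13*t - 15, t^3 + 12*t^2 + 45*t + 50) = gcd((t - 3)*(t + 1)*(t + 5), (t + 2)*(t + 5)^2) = t + 5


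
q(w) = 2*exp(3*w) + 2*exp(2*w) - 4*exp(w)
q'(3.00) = 50151.88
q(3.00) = 16932.68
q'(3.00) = 50151.88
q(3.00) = 16932.68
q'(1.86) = 1729.79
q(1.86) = 586.98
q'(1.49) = 585.14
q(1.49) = 196.34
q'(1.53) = 657.80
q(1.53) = 221.17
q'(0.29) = 16.12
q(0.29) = 3.00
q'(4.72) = 8517493.40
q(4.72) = 2847253.16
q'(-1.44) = -0.64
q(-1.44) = -0.81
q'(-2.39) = -0.33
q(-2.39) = -0.35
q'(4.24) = 2025205.26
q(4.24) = 678094.97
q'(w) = 6*exp(3*w) + 4*exp(2*w) - 4*exp(w)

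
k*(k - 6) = k^2 - 6*k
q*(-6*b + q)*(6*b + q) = -36*b^2*q + q^3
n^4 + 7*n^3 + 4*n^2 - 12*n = n*(n - 1)*(n + 2)*(n + 6)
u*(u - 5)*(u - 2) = u^3 - 7*u^2 + 10*u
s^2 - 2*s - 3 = (s - 3)*(s + 1)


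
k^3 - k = k*(k - 1)*(k + 1)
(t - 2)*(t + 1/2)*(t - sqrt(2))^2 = t^4 - 2*sqrt(2)*t^3 - 3*t^3/2 + t^2 + 3*sqrt(2)*t^2 - 3*t + 2*sqrt(2)*t - 2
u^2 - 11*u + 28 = (u - 7)*(u - 4)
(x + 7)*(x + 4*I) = x^2 + 7*x + 4*I*x + 28*I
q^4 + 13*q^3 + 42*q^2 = q^2*(q + 6)*(q + 7)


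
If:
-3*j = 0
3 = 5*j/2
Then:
No Solution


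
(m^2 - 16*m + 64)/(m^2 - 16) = (m^2 - 16*m + 64)/(m^2 - 16)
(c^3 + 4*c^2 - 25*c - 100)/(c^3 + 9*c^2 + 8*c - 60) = (c^2 - c - 20)/(c^2 + 4*c - 12)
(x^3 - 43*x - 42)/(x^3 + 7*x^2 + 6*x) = (x - 7)/x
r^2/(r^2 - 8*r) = r/(r - 8)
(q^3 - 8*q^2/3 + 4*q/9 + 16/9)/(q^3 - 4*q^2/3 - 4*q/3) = (q - 4/3)/q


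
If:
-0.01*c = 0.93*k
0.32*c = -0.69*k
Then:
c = 0.00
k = 0.00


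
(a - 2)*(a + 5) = a^2 + 3*a - 10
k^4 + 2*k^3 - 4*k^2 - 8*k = k*(k - 2)*(k + 2)^2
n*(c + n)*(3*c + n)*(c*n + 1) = 3*c^3*n^2 + 4*c^2*n^3 + 3*c^2*n + c*n^4 + 4*c*n^2 + n^3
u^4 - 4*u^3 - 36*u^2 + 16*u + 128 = (u - 8)*(u - 2)*(u + 2)*(u + 4)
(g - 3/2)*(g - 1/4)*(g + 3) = g^3 + 5*g^2/4 - 39*g/8 + 9/8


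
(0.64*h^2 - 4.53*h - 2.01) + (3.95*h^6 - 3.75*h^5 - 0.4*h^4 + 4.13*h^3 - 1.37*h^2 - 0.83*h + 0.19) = 3.95*h^6 - 3.75*h^5 - 0.4*h^4 + 4.13*h^3 - 0.73*h^2 - 5.36*h - 1.82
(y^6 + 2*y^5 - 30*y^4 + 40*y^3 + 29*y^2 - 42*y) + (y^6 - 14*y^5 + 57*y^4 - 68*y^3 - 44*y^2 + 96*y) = 2*y^6 - 12*y^5 + 27*y^4 - 28*y^3 - 15*y^2 + 54*y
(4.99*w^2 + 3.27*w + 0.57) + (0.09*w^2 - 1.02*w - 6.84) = 5.08*w^2 + 2.25*w - 6.27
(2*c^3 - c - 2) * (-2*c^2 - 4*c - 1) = -4*c^5 - 8*c^4 + 8*c^2 + 9*c + 2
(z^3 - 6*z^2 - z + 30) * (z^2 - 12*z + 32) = z^5 - 18*z^4 + 103*z^3 - 150*z^2 - 392*z + 960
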